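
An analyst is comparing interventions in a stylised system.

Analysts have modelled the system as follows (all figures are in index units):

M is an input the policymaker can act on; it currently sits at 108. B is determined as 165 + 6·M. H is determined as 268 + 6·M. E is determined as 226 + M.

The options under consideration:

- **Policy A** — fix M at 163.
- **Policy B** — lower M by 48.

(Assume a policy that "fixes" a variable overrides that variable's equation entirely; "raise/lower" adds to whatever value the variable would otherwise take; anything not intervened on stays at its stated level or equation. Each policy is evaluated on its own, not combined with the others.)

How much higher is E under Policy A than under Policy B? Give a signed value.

Policy A (M := 163):
  M = 163
  E = 226 + 163 = 389
Policy B (M − 48):
  M = 108 − 48 = 60
  E = 226 + 60 = 286
E: 389 − 286 = 103

103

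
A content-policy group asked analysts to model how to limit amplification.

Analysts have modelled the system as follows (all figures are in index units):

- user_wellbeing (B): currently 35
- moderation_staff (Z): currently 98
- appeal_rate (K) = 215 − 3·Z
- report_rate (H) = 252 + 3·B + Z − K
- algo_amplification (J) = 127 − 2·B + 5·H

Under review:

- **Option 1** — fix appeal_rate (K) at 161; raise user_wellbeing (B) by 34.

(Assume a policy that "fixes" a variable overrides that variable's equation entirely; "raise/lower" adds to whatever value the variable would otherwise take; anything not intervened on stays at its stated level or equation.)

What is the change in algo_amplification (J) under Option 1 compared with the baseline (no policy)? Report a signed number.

-758

Baseline:
  B = 35
  Z = 98
  K = 215 − 3·98 = -79
  H = 252 + 3·35 + 98 − (-79) = 534
  J = 127 − 2·35 + 5·534 = 2727
Option 1 (K := 161, B + 34):
  B = 35 + 34 = 69
  Z = 98
  K = 161
  H = 252 + 3·69 + 98 − 161 = 396
  J = 127 − 2·69 + 5·396 = 1969
Change in J: 1969 − 2727 = -758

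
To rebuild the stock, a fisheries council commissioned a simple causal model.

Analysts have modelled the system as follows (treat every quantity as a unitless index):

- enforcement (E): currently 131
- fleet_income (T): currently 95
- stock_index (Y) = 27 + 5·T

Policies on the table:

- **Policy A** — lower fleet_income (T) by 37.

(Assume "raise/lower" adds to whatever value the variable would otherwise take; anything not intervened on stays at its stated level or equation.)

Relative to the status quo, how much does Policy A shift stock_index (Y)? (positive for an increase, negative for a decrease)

Baseline:
  T = 95
  Y = 27 + 5·95 = 502
Policy A (T − 37):
  T = 95 − 37 = 58
  Y = 27 + 5·58 = 317
Change in Y: 317 − 502 = -185

-185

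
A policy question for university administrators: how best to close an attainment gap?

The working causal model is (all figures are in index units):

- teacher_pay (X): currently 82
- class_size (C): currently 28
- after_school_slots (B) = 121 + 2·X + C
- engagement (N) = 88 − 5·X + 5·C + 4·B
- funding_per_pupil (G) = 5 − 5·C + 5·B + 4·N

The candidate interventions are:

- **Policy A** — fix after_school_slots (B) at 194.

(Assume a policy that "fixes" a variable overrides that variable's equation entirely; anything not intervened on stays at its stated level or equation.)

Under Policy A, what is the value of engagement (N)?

594

Policy A (B := 194):
  X = 82
  C = 28
  B = 194
  N = 88 − 5·82 + 5·28 + 4·194 = 594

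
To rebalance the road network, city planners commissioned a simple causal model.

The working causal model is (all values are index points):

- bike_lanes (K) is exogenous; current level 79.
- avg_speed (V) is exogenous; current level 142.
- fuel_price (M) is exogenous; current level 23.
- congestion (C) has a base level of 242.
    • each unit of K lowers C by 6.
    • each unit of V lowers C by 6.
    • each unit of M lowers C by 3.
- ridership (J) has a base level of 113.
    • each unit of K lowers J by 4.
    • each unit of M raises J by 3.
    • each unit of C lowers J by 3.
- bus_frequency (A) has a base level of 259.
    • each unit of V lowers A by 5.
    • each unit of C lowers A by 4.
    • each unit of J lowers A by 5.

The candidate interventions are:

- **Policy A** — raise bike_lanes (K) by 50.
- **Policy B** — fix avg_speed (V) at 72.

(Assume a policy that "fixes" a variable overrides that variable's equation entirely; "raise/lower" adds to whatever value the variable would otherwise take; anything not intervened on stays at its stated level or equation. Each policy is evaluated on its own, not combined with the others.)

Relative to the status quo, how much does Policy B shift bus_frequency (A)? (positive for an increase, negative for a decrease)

4970

Baseline:
  K = 79
  V = 142
  M = 23
  C = 242 − 6·79 − 6·142 − 3·23 = -1153
  J = 113 − 4·79 + 3·23 − 3·(-1153) = 3325
  A = 259 − 5·142 − 4·(-1153) − 5·3325 = -12464
Policy B (V := 72):
  K = 79
  V = 72
  M = 23
  C = 242 − 6·79 − 6·72 − 3·23 = -733
  J = 113 − 4·79 + 3·23 − 3·(-733) = 2065
  A = 259 − 5·72 − 4·(-733) − 5·2065 = -7494
Change in A: -7494 − (-12464) = 4970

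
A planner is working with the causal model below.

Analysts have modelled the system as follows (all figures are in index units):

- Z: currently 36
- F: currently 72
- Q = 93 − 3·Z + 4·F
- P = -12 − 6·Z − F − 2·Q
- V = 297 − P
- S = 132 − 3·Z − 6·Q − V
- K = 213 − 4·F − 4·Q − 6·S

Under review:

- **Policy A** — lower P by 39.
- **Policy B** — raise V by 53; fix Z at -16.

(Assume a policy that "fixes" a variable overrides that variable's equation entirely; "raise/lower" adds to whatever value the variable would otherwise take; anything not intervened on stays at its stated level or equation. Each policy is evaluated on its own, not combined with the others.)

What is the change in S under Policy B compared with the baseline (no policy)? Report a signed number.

Baseline:
  Z = 36
  F = 72
  Q = 93 − 3·36 + 4·72 = 273
  P = -12 − 6·36 − 72 − 2·273 = -846
  V = 297 − (-846) = 1143
  S = 132 − 3·36 − 6·273 − 1143 = -2757
Policy B (V + 53, Z := -16):
  Z = -16
  F = 72
  Q = 93 − 3·(-16) + 4·72 = 429
  P = -12 − 6·(-16) − 72 − 2·429 = -846
  V = 297 − (-846) (+53 from intervention) = 1196
  S = 132 − 3·(-16) − 6·429 − 1196 = -3590
Change in S: -3590 − (-2757) = -833

-833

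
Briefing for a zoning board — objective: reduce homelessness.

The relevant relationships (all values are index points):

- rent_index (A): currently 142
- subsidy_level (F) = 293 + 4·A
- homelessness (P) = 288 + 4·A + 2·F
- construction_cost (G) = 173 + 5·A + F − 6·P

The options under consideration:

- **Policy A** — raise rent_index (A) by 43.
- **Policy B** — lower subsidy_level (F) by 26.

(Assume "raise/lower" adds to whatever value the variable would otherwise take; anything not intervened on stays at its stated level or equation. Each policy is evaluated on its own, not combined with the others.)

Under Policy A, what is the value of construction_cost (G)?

-16433

Policy A (A + 43):
  A = 142 + 43 = 185
  F = 293 + 4·185 = 1033
  P = 288 + 4·185 + 2·1033 = 3094
  G = 173 + 5·185 + 1033 − 6·3094 = -16433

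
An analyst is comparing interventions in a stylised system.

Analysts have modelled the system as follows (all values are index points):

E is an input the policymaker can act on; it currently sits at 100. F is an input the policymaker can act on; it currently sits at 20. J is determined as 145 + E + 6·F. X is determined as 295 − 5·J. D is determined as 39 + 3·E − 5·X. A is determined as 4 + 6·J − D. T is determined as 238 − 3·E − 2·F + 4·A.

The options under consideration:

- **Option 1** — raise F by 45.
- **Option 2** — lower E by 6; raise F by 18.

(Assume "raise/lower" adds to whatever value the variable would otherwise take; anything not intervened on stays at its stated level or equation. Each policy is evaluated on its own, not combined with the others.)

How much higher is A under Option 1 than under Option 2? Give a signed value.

Option 1 (F + 45):
  E = 100
  F = 20 + 45 = 65
  J = 145 + 100 + 6·65 = 635
  X = 295 − 5·635 = -2880
  D = 39 + 3·100 − 5·(-2880) = 14739
  A = 4 + 6·635 − 14739 = -10925
Option 2 (E − 6, F + 18):
  E = 100 − 6 = 94
  F = 20 + 18 = 38
  J = 145 + 94 + 6·38 = 467
  X = 295 − 5·467 = -2040
  D = 39 + 3·94 − 5·(-2040) = 10521
  A = 4 + 6·467 − 10521 = -7715
A: -10925 − (-7715) = -3210

-3210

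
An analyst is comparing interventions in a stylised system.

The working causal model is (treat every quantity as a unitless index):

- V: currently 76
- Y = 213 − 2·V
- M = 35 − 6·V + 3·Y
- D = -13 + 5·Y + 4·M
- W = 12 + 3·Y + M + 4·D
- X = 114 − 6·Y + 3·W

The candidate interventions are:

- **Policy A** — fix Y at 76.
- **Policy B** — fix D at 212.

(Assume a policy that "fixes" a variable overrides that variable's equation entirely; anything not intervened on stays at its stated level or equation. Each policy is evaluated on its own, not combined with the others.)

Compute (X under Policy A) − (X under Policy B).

-7224

Policy A (Y := 76):
  V = 76
  Y = 76
  M = 35 − 6·76 + 3·76 = -193
  D = -13 + 5·76 + 4·(-193) = -405
  W = 12 + 3·76 + (-193) + 4·(-405) = -1573
  X = 114 − 6·76 + 3·(-1573) = -5061
Policy B (D := 212):
  V = 76
  Y = 213 − 2·76 = 61
  M = 35 − 6·76 + 3·61 = -238
  D = 212
  W = 12 + 3·61 + (-238) + 4·212 = 805
  X = 114 − 6·61 + 3·805 = 2163
X: -5061 − 2163 = -7224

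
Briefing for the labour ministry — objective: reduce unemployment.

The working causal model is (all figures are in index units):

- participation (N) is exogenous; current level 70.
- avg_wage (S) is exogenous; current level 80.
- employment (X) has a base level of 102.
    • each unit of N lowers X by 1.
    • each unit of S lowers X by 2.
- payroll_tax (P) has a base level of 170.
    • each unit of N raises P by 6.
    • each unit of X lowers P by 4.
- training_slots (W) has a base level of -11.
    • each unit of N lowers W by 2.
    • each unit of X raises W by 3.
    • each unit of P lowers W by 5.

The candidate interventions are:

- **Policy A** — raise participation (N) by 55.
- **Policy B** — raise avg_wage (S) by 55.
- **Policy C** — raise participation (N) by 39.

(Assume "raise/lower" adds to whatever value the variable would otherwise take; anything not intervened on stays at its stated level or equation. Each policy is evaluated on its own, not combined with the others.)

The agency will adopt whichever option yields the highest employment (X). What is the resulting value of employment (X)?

Policy A (N + 55):
  N = 70 + 55 = 125
  S = 80
  X = 102 − 125 − 2·80 = -183
Policy B (S + 55):
  N = 70
  S = 80 + 55 = 135
  X = 102 − 70 − 2·135 = -238
Policy C (N + 39):
  N = 70 + 39 = 109
  S = 80
  X = 102 − 109 − 2·80 = -167
Comparing — Policy A: X=-183, Policy B: X=-238, Policy C: X=-167. Highest is -167 (Policy C).

-167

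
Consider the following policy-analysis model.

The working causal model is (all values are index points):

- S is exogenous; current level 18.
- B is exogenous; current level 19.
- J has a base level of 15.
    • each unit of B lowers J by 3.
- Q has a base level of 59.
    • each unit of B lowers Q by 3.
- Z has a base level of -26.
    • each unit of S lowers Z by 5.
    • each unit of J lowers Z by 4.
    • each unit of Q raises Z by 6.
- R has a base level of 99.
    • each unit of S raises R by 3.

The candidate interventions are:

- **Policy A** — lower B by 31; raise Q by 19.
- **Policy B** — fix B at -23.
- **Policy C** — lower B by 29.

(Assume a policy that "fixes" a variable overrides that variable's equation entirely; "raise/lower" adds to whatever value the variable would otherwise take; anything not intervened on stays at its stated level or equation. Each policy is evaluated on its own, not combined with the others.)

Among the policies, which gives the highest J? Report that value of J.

84

Policy A (B − 31, Q + 19):
  B = 19 − 31 = -12
  J = 15 − 3·(-12) = 51
Policy B (B := -23):
  B = -23
  J = 15 − 3·(-23) = 84
Policy C (B − 29):
  B = 19 − 29 = -10
  J = 15 − 3·(-10) = 45
Comparing — Policy A: J=51, Policy B: J=84, Policy C: J=45. Highest is 84 (Policy B).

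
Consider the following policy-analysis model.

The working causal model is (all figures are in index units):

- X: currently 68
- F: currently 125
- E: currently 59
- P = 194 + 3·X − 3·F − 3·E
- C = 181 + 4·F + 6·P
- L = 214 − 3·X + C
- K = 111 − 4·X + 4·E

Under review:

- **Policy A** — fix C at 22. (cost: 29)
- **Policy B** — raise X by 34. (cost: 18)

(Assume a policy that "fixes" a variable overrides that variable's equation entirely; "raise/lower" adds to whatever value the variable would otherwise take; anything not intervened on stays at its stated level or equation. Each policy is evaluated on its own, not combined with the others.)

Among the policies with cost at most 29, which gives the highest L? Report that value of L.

277

Policy A (C := 22):
  X = 68
  F = 125
  E = 59
  P = 194 + 3·68 − 3·125 − 3·59 = -154
  C = 22
  L = 214 − 3·68 + 22 = 32
Policy B (X + 34):
  X = 68 + 34 = 102
  F = 125
  E = 59
  P = 194 + 3·102 − 3·125 − 3·59 = -52
  C = 181 + 4·125 + 6·(-52) = 369
  L = 214 − 3·102 + 369 = 277
Comparing — Policy A: L=32, Policy B: L=277. Highest is 277 (Policy B).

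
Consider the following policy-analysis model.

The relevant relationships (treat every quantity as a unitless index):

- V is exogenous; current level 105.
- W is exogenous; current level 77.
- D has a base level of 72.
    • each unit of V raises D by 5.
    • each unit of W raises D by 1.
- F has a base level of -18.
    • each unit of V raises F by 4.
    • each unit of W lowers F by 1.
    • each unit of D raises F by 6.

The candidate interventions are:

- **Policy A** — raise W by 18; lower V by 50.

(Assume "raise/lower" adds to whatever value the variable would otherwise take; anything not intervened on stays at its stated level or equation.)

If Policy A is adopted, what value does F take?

Policy A (W + 18, V − 50):
  V = 105 − 50 = 55
  W = 77 + 18 = 95
  D = 72 + 5·55 + 95 = 442
  F = -18 + 4·55 − 95 + 6·442 = 2759

2759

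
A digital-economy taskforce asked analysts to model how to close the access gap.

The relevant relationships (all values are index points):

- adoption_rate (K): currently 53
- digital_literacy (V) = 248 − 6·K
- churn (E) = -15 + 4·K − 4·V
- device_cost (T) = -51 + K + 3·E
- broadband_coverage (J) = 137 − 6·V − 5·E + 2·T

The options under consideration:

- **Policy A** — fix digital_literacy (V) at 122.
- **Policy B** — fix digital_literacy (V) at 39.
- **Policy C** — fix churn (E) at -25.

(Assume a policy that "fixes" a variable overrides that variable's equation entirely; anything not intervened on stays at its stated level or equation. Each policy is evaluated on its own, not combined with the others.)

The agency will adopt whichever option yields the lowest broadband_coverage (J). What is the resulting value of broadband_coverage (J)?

-882

Policy A (V := 122):
  K = 53
  V = 122
  E = -15 + 4·53 − 4·122 = -291
  T = -51 + 53 + 3·(-291) = -871
  J = 137 − 6·122 − 5·(-291) + 2·(-871) = -882
Policy B (V := 39):
  K = 53
  V = 39
  E = -15 + 4·53 − 4·39 = 41
  T = -51 + 53 + 3·41 = 125
  J = 137 − 6·39 − 5·41 + 2·125 = -52
Policy C (E := -25):
  K = 53
  V = 248 − 6·53 = -70
  E = -25
  T = -51 + 53 + 3·(-25) = -73
  J = 137 − 6·(-70) − 5·(-25) + 2·(-73) = 536
Comparing — Policy A: J=-882, Policy B: J=-52, Policy C: J=536. Lowest is -882 (Policy A).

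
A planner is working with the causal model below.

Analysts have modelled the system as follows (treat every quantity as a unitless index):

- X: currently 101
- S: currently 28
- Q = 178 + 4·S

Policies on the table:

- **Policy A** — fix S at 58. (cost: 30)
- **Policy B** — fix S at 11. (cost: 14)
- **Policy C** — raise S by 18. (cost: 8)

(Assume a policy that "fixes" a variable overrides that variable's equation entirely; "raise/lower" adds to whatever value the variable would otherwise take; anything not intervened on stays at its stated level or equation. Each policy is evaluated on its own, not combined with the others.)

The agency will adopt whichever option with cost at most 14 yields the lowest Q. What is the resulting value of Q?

222

Policy B (S := 11):
  S = 11
  Q = 178 + 4·11 = 222
Policy C (S + 18):
  S = 28 + 18 = 46
  Q = 178 + 4·46 = 362
Comparing — Policy B: Q=222, Policy C: Q=362. Lowest is 222 (Policy B).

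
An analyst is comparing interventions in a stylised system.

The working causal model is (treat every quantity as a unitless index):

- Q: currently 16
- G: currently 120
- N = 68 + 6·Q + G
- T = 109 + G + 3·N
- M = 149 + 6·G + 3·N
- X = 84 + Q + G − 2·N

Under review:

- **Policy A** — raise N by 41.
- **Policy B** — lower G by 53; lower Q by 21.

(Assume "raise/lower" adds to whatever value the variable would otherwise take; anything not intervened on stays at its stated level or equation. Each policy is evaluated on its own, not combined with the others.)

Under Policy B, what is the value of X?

Policy B (G − 53, Q − 21):
  Q = 16 − 21 = -5
  G = 120 − 53 = 67
  N = 68 + 6·(-5) + 67 = 105
  X = 84 + (-5) + 67 − 2·105 = -64

-64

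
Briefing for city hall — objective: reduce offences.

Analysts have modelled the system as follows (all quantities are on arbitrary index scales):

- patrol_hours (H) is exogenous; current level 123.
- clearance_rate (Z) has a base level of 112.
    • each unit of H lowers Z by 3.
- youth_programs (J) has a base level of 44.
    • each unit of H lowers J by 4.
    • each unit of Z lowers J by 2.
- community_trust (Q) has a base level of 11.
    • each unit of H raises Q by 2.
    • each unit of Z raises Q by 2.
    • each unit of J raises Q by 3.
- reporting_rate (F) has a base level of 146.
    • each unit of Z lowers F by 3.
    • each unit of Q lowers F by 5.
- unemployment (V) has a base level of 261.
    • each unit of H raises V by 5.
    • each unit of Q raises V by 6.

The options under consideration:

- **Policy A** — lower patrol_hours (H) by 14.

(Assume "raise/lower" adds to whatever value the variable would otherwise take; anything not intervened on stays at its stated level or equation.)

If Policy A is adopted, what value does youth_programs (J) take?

38

Policy A (H − 14):
  H = 123 − 14 = 109
  Z = 112 − 3·109 = -215
  J = 44 − 4·109 − 2·(-215) = 38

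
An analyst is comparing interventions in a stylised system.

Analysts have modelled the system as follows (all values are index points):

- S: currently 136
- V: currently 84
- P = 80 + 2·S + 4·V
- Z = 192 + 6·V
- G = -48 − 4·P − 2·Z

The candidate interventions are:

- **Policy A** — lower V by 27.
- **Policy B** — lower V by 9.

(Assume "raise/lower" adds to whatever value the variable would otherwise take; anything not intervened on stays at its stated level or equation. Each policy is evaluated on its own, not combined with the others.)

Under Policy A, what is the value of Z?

534

Policy A (V − 27):
  V = 84 − 27 = 57
  Z = 192 + 6·57 = 534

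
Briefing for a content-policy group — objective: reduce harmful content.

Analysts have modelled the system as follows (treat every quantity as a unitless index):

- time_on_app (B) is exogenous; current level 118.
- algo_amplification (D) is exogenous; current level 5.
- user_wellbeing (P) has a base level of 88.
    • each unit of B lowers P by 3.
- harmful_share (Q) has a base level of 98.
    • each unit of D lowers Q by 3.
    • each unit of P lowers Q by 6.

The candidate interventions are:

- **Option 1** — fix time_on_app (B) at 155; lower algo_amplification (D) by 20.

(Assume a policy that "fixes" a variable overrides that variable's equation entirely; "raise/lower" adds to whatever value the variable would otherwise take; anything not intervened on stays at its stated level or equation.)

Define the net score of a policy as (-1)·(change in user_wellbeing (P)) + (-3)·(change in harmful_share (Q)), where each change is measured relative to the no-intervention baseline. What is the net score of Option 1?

-2067

Baseline:
  B = 118
  D = 5
  P = 88 − 3·118 = -266
  Q = 98 − 3·5 − 6·(-266) = 1679
Option 1 (B := 155, D − 20):
  B = 155
  D = 5 − 20 = -15
  P = 88 − 3·155 = -377
  Q = 98 − 3·(-15) − 6·(-377) = 2405
ΔP = -377 − (-266) = -111; ΔQ = 2405 − 1679 = 726
Score = (-1)·(-111) + (-3)·726 = -2067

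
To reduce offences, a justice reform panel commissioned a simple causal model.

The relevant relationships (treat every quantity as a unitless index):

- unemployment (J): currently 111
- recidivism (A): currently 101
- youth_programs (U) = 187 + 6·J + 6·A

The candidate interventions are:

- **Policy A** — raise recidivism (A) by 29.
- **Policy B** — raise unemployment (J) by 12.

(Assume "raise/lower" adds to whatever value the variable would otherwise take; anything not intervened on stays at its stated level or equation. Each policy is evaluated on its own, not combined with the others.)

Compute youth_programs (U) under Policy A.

Policy A (A + 29):
  J = 111
  A = 101 + 29 = 130
  U = 187 + 6·111 + 6·130 = 1633

1633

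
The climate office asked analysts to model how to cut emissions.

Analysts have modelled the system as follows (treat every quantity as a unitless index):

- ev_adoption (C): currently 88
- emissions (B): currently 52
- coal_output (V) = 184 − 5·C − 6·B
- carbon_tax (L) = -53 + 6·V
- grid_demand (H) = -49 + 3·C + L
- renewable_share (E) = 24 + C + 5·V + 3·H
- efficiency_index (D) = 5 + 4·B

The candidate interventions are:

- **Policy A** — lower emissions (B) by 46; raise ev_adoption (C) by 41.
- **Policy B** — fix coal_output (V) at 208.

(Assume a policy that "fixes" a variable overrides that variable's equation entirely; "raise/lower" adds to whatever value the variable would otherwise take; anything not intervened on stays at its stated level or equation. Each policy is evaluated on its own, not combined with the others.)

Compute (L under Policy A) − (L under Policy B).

-4230

Policy A (B − 46, C + 41):
  C = 88 + 41 = 129
  B = 52 − 46 = 6
  V = 184 − 5·129 − 6·6 = -497
  L = -53 + 6·(-497) = -3035
Policy B (V := 208):
  C = 88
  B = 52
  V = 208
  L = -53 + 6·208 = 1195
L: -3035 − 1195 = -4230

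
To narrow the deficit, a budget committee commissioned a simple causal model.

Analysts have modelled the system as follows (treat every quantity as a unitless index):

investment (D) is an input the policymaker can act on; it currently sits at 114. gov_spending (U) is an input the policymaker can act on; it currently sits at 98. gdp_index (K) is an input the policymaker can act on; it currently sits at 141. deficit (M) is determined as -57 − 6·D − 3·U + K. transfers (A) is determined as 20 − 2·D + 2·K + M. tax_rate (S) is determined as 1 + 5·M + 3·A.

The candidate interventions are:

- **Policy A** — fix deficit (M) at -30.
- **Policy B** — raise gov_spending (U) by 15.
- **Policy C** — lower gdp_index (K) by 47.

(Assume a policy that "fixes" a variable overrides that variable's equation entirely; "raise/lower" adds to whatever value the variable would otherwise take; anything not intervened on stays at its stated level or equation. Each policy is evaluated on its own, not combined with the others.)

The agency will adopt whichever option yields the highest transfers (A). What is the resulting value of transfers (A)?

44

Policy A (M := -30):
  D = 114
  U = 98
  K = 141
  M = -30
  A = 20 − 2·114 + 2·141 + (-30) = 44
Policy B (U + 15):
  D = 114
  U = 98 + 15 = 113
  K = 141
  M = -57 − 6·114 − 3·113 + 141 = -939
  A = 20 − 2·114 + 2·141 + (-939) = -865
Policy C (K − 47):
  D = 114
  U = 98
  K = 141 − 47 = 94
  M = -57 − 6·114 − 3·98 + 94 = -941
  A = 20 − 2·114 + 2·94 + (-941) = -961
Comparing — Policy A: A=44, Policy B: A=-865, Policy C: A=-961. Highest is 44 (Policy A).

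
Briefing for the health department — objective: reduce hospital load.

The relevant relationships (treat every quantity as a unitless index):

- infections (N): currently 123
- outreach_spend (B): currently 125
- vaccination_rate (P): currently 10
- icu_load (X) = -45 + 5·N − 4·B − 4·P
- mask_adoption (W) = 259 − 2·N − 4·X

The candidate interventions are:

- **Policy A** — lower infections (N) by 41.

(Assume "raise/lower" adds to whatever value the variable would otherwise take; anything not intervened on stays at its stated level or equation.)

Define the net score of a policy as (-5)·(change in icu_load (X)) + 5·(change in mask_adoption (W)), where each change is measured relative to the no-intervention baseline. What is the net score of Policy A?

5535

Baseline:
  N = 123
  B = 125
  P = 10
  X = -45 + 5·123 − 4·125 − 4·10 = 30
  W = 259 − 2·123 − 4·30 = -107
Policy A (N − 41):
  N = 123 − 41 = 82
  B = 125
  P = 10
  X = -45 + 5·82 − 4·125 − 4·10 = -175
  W = 259 − 2·82 − 4·(-175) = 795
ΔX = -175 − 30 = -205; ΔW = 795 − (-107) = 902
Score = (-5)·(-205) + 5·902 = 5535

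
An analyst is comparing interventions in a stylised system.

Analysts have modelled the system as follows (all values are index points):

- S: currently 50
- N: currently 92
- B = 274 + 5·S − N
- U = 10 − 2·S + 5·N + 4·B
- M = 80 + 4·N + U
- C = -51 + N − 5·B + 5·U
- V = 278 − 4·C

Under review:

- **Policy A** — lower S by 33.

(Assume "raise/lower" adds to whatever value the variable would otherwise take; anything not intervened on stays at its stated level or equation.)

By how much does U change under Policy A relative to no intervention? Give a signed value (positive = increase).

Baseline:
  S = 50
  N = 92
  B = 274 + 5·50 − 92 = 432
  U = 10 − 2·50 + 5·92 + 4·432 = 2098
Policy A (S − 33):
  S = 50 − 33 = 17
  N = 92
  B = 274 + 5·17 − 92 = 267
  U = 10 − 2·17 + 5·92 + 4·267 = 1504
Change in U: 1504 − 2098 = -594

-594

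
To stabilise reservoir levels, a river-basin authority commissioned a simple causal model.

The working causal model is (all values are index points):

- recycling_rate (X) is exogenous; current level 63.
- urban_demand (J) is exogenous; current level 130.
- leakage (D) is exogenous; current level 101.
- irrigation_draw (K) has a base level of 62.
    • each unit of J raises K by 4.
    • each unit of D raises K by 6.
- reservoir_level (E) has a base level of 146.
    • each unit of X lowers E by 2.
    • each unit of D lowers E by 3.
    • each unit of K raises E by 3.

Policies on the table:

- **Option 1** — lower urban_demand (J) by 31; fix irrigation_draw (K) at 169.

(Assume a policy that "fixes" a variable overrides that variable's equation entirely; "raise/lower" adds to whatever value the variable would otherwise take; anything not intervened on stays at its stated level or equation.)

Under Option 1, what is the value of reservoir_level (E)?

224

Option 1 (J − 31, K := 169):
  X = 63
  J = 130 − 31 = 99
  D = 101
  K = 169
  E = 146 − 2·63 − 3·101 + 3·169 = 224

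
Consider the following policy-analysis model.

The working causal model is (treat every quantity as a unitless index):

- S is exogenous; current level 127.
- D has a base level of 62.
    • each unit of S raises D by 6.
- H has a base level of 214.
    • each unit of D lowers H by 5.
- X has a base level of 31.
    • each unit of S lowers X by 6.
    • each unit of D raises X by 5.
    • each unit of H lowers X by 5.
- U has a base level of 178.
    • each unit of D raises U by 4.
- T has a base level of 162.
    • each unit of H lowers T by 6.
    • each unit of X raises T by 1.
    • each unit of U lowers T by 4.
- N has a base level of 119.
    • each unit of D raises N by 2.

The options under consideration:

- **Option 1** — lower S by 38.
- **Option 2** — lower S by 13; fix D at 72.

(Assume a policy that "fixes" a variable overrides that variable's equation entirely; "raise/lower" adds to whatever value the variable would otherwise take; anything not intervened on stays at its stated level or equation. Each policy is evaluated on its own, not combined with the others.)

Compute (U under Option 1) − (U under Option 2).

2096

Option 1 (S − 38):
  S = 127 − 38 = 89
  D = 62 + 6·89 = 596
  U = 178 + 4·596 = 2562
Option 2 (S − 13, D := 72):
  S = 127 − 13 = 114
  D = 72
  U = 178 + 4·72 = 466
U: 2562 − 466 = 2096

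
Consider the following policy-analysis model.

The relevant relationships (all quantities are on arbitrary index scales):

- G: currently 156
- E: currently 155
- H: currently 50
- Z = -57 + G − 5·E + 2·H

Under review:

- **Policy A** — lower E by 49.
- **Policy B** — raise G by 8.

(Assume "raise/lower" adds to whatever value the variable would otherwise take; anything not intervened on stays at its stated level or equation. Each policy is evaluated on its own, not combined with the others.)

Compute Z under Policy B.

Policy B (G + 8):
  G = 156 + 8 = 164
  E = 155
  H = 50
  Z = -57 + 164 − 5·155 + 2·50 = -568

-568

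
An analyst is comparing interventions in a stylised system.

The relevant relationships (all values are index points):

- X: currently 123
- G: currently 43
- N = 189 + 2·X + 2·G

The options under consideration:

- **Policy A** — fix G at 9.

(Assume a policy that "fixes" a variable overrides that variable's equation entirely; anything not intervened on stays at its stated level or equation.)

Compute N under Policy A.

453

Policy A (G := 9):
  X = 123
  G = 9
  N = 189 + 2·123 + 2·9 = 453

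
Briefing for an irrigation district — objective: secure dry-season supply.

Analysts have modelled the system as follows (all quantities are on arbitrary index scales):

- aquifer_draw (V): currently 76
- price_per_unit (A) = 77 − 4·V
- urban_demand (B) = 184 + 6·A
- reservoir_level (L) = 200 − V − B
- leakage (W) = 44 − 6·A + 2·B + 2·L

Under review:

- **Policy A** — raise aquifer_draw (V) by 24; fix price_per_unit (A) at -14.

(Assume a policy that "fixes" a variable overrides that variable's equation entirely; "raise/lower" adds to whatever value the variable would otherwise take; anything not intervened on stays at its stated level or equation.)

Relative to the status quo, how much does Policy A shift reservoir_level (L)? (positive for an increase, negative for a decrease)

Baseline:
  V = 76
  A = 77 − 4·76 = -227
  B = 184 + 6·(-227) = -1178
  L = 200 − 76 − (-1178) = 1302
Policy A (V + 24, A := -14):
  V = 76 + 24 = 100
  A = -14
  B = 184 + 6·(-14) = 100
  L = 200 − 100 − 100 = 0
Change in L: 0 − 1302 = -1302

-1302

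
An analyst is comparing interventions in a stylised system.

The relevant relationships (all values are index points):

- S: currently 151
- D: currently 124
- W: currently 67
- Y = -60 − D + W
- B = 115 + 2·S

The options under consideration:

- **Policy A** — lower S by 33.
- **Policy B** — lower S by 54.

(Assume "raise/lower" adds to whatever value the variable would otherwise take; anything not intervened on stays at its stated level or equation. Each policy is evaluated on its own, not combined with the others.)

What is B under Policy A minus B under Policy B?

42

Policy A (S − 33):
  S = 151 − 33 = 118
  B = 115 + 2·118 = 351
Policy B (S − 54):
  S = 151 − 54 = 97
  B = 115 + 2·97 = 309
B: 351 − 309 = 42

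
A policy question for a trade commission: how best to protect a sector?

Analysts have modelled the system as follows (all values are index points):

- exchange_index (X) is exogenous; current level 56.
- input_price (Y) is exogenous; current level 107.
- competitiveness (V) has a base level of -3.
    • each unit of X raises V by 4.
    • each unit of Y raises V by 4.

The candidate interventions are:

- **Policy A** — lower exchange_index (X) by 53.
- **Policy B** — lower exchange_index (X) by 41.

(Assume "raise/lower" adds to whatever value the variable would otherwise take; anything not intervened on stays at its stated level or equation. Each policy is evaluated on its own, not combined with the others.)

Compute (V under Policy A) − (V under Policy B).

Policy A (X − 53):
  X = 56 − 53 = 3
  Y = 107
  V = -3 + 4·3 + 4·107 = 437
Policy B (X − 41):
  X = 56 − 41 = 15
  Y = 107
  V = -3 + 4·15 + 4·107 = 485
V: 437 − 485 = -48

-48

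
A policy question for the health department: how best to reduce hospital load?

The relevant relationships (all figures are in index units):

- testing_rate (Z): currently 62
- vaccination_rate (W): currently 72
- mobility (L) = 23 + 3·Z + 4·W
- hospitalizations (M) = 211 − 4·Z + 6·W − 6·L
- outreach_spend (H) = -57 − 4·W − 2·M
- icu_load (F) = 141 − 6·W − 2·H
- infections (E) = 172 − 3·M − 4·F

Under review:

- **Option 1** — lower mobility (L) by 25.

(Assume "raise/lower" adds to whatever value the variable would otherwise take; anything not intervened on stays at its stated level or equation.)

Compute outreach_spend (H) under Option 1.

4529

Option 1 (L − 25):
  Z = 62
  W = 72
  L = 23 + 3·62 + 4·72 (−25 from intervention) = 472
  M = 211 − 4·62 + 6·72 − 6·472 = -2437
  H = -57 − 4·72 − 2·(-2437) = 4529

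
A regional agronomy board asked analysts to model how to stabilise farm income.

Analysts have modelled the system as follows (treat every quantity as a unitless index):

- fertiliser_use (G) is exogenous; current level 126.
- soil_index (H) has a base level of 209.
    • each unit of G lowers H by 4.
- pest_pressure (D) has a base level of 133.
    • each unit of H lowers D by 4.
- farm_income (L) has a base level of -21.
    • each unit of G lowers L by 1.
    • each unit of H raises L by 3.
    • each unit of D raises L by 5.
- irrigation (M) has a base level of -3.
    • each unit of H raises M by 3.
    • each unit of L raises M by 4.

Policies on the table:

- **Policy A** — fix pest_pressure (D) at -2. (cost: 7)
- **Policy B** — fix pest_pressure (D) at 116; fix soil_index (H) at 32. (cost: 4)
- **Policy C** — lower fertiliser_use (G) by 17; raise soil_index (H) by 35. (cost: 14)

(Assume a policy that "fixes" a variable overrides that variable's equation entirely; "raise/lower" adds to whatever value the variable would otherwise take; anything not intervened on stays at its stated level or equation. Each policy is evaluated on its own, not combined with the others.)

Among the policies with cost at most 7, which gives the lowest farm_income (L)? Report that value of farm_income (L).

Policy A (D := -2):
  G = 126
  H = 209 − 4·126 = -295
  D = -2
  L = -21 − 126 + 3·(-295) + 5·(-2) = -1042
Policy B (D := 116, H := 32):
  G = 126
  H = 32
  D = 116
  L = -21 − 126 + 3·32 + 5·116 = 529
Comparing — Policy A: L=-1042, Policy B: L=529. Lowest is -1042 (Policy A).

-1042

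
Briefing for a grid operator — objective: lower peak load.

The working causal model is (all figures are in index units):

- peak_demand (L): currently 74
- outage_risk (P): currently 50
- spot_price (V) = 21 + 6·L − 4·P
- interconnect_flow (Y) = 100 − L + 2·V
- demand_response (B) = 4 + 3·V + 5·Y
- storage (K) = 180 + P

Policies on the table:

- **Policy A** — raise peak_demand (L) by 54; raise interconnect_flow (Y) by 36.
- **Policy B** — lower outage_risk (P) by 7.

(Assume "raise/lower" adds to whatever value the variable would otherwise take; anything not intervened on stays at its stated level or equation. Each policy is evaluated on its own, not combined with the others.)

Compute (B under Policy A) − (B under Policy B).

Policy A (L + 54, Y + 36):
  L = 74 + 54 = 128
  P = 50
  V = 21 + 6·128 − 4·50 = 589
  Y = 100 − 128 + 2·589 (+36 from intervention) = 1186
  B = 4 + 3·589 + 5·1186 = 7701
Policy B (P − 7):
  L = 74
  P = 50 − 7 = 43
  V = 21 + 6·74 − 4·43 = 293
  Y = 100 − 74 + 2·293 = 612
  B = 4 + 3·293 + 5·612 = 3943
B: 7701 − 3943 = 3758

3758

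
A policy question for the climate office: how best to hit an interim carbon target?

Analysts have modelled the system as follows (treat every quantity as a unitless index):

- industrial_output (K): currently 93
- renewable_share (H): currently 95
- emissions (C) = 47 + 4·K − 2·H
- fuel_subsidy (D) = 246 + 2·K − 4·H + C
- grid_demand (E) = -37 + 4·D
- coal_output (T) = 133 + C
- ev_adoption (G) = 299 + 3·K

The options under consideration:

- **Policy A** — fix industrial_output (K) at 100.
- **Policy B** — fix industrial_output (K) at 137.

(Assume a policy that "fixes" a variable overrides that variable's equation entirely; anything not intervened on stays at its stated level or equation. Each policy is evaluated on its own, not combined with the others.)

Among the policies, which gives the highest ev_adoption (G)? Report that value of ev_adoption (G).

710

Policy A (K := 100):
  K = 100
  G = 299 + 3·100 = 599
Policy B (K := 137):
  K = 137
  G = 299 + 3·137 = 710
Comparing — Policy A: G=599, Policy B: G=710. Highest is 710 (Policy B).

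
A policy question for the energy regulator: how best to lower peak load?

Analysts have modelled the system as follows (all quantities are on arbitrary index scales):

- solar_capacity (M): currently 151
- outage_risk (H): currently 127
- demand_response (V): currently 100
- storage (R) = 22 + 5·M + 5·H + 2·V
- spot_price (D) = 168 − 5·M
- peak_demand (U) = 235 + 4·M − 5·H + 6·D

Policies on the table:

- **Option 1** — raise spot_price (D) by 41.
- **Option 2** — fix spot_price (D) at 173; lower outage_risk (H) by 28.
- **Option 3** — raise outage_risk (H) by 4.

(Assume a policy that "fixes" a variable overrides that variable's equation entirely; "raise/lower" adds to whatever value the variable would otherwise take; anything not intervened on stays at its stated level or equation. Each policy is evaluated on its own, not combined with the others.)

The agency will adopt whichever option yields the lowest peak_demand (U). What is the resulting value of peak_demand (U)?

Option 1 (D + 41):
  M = 151
  H = 127
  D = 168 − 5·151 (+41 from intervention) = -546
  U = 235 + 4·151 − 5·127 + 6·(-546) = -3072
Option 2 (D := 173, H − 28):
  M = 151
  H = 127 − 28 = 99
  D = 173
  U = 235 + 4·151 − 5·99 + 6·173 = 1382
Option 3 (H + 4):
  M = 151
  H = 127 + 4 = 131
  D = 168 − 5·151 = -587
  U = 235 + 4·151 − 5·131 + 6·(-587) = -3338
Comparing — Option 1: U=-3072, Option 2: U=1382, Option 3: U=-3338. Lowest is -3338 (Option 3).

-3338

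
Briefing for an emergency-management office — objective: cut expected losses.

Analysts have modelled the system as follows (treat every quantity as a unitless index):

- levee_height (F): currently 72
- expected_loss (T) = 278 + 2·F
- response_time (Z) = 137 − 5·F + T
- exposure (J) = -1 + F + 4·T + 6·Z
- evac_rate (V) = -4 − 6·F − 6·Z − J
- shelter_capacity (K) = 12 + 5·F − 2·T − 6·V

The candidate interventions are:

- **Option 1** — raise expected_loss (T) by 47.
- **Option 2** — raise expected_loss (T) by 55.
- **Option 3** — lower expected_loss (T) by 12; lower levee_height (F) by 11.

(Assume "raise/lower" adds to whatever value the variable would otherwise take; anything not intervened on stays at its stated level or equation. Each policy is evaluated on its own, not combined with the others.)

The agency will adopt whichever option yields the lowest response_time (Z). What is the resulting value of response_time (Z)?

220

Option 1 (T + 47):
  F = 72
  T = 278 + 2·72 (+47 from intervention) = 469
  Z = 137 − 5·72 + 469 = 246
Option 2 (T + 55):
  F = 72
  T = 278 + 2·72 (+55 from intervention) = 477
  Z = 137 − 5·72 + 477 = 254
Option 3 (T − 12, F − 11):
  F = 72 − 11 = 61
  T = 278 + 2·61 (−12 from intervention) = 388
  Z = 137 − 5·61 + 388 = 220
Comparing — Option 1: Z=246, Option 2: Z=254, Option 3: Z=220. Lowest is 220 (Option 3).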